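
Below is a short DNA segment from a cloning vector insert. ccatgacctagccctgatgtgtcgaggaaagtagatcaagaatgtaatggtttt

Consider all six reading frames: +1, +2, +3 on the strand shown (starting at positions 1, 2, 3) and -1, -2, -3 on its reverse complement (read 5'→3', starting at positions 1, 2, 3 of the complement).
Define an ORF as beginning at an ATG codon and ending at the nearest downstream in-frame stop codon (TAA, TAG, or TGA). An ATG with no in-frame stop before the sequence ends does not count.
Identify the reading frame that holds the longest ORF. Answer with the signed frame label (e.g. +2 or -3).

Reverse complement (5'→3'): AAAACCATTACATTCTTGATCTACTTTCCTCGACACATCAGGGCTAGGTCATGG
Frame +1: CCA TGA CCT AGC CCT GAT GTG TCG AGG AAA GTA GAT CAA GAA TGT AAT GGT TTT — no ATG→stop ORF.
Frame +2: CAT GAC CTA GCC CTG ATG TGT CGA GGA AAG TAG ATC AAG AAT GTA ATG GTT — ATG at 17, stop TAG at 32 → 18 nt.
Frame +3: ATG ACC TAG CCC TGA TGT GTC GAG GAA AGT AGA TCA AGA ATG TAA TGG TTT — ATG at 3, stop TAG at 9 → 9 nt; ATG at 42, stop TAA at 45 → 6 nt.
Frame -1: AAA ACC ATT ACA TTC TTG ATC TAC TTT CCT CGA CAC ATC AGG GCT AGG TCA TGG — no ATG→stop ORF.
Frame -2: AAA CCA TTA CAT TCT TGA TCT ACT TTC CTC GAC ACA TCA GGG CTA GGT CAT — no ATG→stop ORF.
Frame -3: AAC CAT TAC ATT CTT GAT CTA CTT TCC TCG ACA CAT CAG GGC TAG GTC ATG — no ATG→stop ORF.
Longest ORF is 18 nt in frame +2 (positions 17–34).

+2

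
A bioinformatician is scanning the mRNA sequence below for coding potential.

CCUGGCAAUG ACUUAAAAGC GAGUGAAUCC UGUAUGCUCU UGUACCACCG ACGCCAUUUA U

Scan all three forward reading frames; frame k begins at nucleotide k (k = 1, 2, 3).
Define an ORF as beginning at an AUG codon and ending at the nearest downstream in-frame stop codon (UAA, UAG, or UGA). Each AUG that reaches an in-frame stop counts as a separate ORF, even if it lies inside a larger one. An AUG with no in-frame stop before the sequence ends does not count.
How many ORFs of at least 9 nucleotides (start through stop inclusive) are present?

Frame 1: CCU GGC AAU GAC UUA AAA GCG AGU GAA UCC UGU AUG CUC UUG UAC CAC CGA CGC CAU UUA — no AUG→stop ORF.
Frame 2: CUG GCA AUG ACU UAA AAG CGA GUG AAU CCU GUA UGC UCU UGU ACC ACC GAC GCC AUU UAU — AUG at 8, stop UAA at 14 → 9 nt.
Frame 3: UGG CAA UGA CUU AAA AGC GAG UGA AUC CUG UAU GCU CUU GUA CCA CCG ACG CCA UUU — no AUG→stop ORF.
ORFs ≥ 9 nucleotides: frame 2 8–16 (9 nucleotides). Count = 1.

1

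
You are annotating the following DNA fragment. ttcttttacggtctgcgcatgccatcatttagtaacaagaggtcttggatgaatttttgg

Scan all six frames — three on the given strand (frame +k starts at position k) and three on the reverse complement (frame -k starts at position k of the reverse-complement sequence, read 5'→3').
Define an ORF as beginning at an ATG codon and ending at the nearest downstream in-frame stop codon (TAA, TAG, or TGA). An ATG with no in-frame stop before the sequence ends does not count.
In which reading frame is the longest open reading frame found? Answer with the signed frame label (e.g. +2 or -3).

-2

Reverse complement (5'→3'): CCAAAAATTCATCCAAGACCTCTTGTTACTAAATGATGGCATGCGCAGACCGTAAAAGAA
Frame +1: TTC TTT TAC GGT CTG CGC ATG CCA TCA TTT AGT AAC AAG AGG TCT TGG ATG AAT TTT TGG — no ATG→stop ORF.
Frame +2: TCT TTT ACG GTC TGC GCA TGC CAT CAT TTA GTA ACA AGA GGT CTT GGA TGA ATT TTT — no ATG→stop ORF.
Frame +3: CTT TTA CGG TCT GCG CAT GCC ATC ATT TAG TAA CAA GAG GTC TTG GAT GAA TTT TTG — no ATG→stop ORF.
Frame -1: CCA AAA ATT CAT CCA AGA CCT CTT GTT ACT AAA TGA TGG CAT GCG CAG ACC GTA AAA GAA — no ATG→stop ORF.
Frame -2: CAA AAA TTC ATC CAA GAC CTC TTG TTA CTA AAT GAT GGC ATG CGC AGA CCG TAA AAG — ATG at 41, stop TAA at 53 → 15 nt.
Frame -3: AAA AAT TCA TCC AAG ACC TCT TGT TAC TAA ATG ATG GCA TGC GCA GAC CGT AAA AGA — no ATG→stop ORF.
Longest ORF is 15 nt in frame -2 (positions 41–55).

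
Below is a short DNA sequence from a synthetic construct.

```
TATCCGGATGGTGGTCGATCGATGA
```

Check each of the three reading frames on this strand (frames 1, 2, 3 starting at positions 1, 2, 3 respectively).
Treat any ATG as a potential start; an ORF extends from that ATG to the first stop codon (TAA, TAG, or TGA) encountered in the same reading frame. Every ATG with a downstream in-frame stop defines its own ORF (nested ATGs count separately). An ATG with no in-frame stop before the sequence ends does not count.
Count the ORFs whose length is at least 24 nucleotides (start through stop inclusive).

Frame 1: TAT CCG GAT GGT GGT CGA TCG ATG — no ATG→stop ORF.
Frame 2: ATC CGG ATG GTG GTC GAT CGA TGA — ATG at 8, stop TGA at 23 → 18 nt.
Frame 3: TCC GGA TGG TGG TCG ATC GAT — no ATG→stop ORF.
No ORF reaches 24 nucleotides. Count = 0.

0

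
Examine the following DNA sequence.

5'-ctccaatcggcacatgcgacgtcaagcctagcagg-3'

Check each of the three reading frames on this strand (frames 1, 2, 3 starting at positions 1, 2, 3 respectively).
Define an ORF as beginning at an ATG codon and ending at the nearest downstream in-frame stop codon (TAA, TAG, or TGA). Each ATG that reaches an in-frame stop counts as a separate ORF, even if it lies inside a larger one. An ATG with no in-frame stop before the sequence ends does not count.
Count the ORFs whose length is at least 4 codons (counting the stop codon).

1

Frame 1: CTC CAA TCG GCA CAT GCG ACG TCA AGC CTA GCA — no ATG→stop ORF.
Frame 2: TCC AAT CGG CAC ATG CGA CGT CAA GCC TAG CAG — ATG at 14, stop TAG at 29 → 18 nt.
Frame 3: CCA ATC GGC ACA TGC GAC GTC AAG CCT AGC AGG — no ATG→stop ORF.
ORFs ≥ 4 codons: frame 2 14–31 (6 codons). Count = 1.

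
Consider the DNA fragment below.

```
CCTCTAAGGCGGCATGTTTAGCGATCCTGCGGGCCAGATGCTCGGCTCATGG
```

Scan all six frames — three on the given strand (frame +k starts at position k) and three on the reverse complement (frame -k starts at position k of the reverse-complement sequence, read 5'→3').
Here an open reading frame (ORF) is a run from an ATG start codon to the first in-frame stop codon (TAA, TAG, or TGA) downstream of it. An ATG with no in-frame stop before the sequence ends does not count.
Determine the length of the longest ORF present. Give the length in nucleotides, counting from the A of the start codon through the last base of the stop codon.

33

Reverse complement (5'→3'): CCATGAGCCGAGCATCTGGCCCGCAGGATCGCTAAACATGCCGCCTTAGAGG
Frame +1: CCT CTA AGG CGG CAT GTT TAG CGA TCC TGC GGG CCA GAT GCT CGG CTC ATG — no ATG→stop ORF.
Frame +2: CTC TAA GGC GGC ATG TTT AGC GAT CCT GCG GGC CAG ATG CTC GGC TCA TGG — no ATG→stop ORF.
Frame +3: TCT AAG GCG GCA TGT TTA GCG ATC CTG CGG GCC AGA TGC TCG GCT CAT — no ATG→stop ORF.
Frame -1: CCA TGA GCC GAG CAT CTG GCC CGC AGG ATC GCT AAA CAT GCC GCC TTA GAG — no ATG→stop ORF.
Frame -2: CAT GAG CCG AGC ATC TGG CCC GCA GGA TCG CTA AAC ATG CCG CCT TAG AGG — ATG at 38, stop TAG at 47 → 12 nt.
Frame -3: ATG AGC CGA GCA TCT GGC CCG CAG GAT CGC TAA ACA TGC CGC CTT AGA — ATG at 3, stop TAA at 33 → 33 nt.
Longest: frame -3, positions 3–35, 33 nt = 11 codons = 10 aa. → 33 nucleotides.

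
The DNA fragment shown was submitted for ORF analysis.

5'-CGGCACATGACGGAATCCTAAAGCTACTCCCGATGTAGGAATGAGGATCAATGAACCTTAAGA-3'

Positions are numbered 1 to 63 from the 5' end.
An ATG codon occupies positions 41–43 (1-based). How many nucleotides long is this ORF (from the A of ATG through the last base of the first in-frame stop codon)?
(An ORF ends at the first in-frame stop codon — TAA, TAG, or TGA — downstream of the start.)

Codons from position 41: ATG (41–43), AGG (44–46), ATC (47–49), AAT (50–52), GAA (53–55), CCT (56–58), TAA (59–61).
TAA is the first in-frame stop; ORF spans 41–61, 21 nucleotides.

21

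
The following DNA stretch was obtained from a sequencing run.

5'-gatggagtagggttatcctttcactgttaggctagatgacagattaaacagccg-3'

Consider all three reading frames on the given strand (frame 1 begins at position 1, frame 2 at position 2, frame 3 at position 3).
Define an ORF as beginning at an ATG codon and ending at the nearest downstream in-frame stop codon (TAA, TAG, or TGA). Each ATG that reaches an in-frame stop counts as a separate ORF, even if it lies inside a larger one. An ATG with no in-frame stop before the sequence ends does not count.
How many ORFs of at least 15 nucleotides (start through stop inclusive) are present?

0

Frame 1: GAT GGA GTA GGG TTA TCC TTT CAC TGT TAG GCT AGA TGA CAG ATT AAA CAG CCG — no ATG→stop ORF.
Frame 2: ATG GAG TAG GGT TAT CCT TTC ACT GTT AGG CTA GAT GAC AGA TTA AAC AGC — ATG at 2, stop TAG at 8 → 9 nt.
Frame 3: TGG AGT AGG GTT ATC CTT TCA CTG TTA GGC TAG ATG ACA GAT TAA ACA GCC — ATG at 36, stop TAA at 45 → 12 nt.
No ORF reaches 15 nucleotides. Count = 0.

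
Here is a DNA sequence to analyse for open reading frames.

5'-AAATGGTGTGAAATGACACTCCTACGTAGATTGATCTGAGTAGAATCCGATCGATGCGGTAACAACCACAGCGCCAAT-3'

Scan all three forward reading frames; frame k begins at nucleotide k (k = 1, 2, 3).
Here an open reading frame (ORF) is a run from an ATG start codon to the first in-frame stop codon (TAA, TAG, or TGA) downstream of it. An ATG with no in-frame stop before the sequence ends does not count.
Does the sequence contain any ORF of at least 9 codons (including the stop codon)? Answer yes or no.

Frame 1: AAA TGG TGT GAA ATG ACA CTC CTA CGT AGA TTG ATC TGA GTA GAA TCC GAT CGA TGC GGT AAC AAC CAC AGC GCC AAT — ATG at 13, stop TGA at 37 → 27 nt.
Frame 2: AAT GGT GTG AAA TGA CAC TCC TAC GTA GAT TGA TCT GAG TAG AAT CCG ATC GAT GCG GTA ACA ACC ACA GCG CCA — no ATG→stop ORF.
Frame 3: ATG GTG TGA AAT GAC ACT CCT ACG TAG ATT GAT CTG AGT AGA ATC CGA TCG ATG CGG TAA CAA CCA CAG CGC CAA — ATG at 3, stop TGA at 9 → 9 nt; ATG at 54, stop TAA at 60 → 9 nt.
Frame 1 has an ORF of 9 codons (positions 13–39) ≥ 9, so yes.

yes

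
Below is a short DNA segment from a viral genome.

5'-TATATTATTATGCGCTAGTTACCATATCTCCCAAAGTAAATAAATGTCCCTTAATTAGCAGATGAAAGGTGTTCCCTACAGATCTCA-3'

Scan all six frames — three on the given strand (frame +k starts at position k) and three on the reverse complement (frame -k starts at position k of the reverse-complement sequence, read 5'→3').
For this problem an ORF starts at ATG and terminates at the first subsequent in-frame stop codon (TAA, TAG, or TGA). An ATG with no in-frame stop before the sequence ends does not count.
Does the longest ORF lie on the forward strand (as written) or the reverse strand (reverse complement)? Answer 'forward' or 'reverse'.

reverse

Reverse complement (5'→3'): TGAGATCTGTAGGGAACACCTTTCATCTGCTAATTAAGGGACATTTATTTACTTTGGGAGATATGGTAACTAGCGCATAATAATATA
Frame +1: TAT ATT ATT ATG CGC TAG TTA CCA TAT CTC CCA AAG TAA ATA AAT GTC CCT TAA TTA GCA GAT GAA AGG TGT TCC CTA CAG ATC TCA — ATG at 10, stop TAG at 16 → 9 nt.
Frame +2: ATA TTA TTA TGC GCT AGT TAC CAT ATC TCC CAA AGT AAA TAA ATG TCC CTT AAT TAG CAG ATG AAA GGT GTT CCC TAC AGA TCT — ATG at 44, stop TAG at 56 → 15 nt.
Frame +3: TAT TAT TAT GCG CTA GTT ACC ATA TCT CCC AAA GTA AAT AAA TGT CCC TTA ATT AGC AGA TGA AAG GTG TTC CCT ACA GAT CTC — no ATG→stop ORF.
Frame -1: TGA GAT CTG TAG GGA ACA CCT TTC ATC TGC TAA TTA AGG GAC ATT TAT TTA CTT TGG GAG ATA TGG TAA CTA GCG CAT AAT AAT ATA — no ATG→stop ORF.
Frame -2: GAG ATC TGT AGG GAA CAC CTT TCA TCT GCT AAT TAA GGG ACA TTT ATT TAC TTT GGG AGA TAT GGT AAC TAG CGC ATA ATA ATA — no ATG→stop ORF.
Frame -3: AGA TCT GTA GGG AAC ACC TTT CAT CTG CTA ATT AAG GGA CAT TTA TTT ACT TTG GGA GAT ATG GTA ACT AGC GCA TAA TAA TAT — ATG at 63, stop TAA at 78 → 18 nt.
Forward-strand max 15 nt; reverse-strand max 18 nt. The reverse strand has the longer ORF.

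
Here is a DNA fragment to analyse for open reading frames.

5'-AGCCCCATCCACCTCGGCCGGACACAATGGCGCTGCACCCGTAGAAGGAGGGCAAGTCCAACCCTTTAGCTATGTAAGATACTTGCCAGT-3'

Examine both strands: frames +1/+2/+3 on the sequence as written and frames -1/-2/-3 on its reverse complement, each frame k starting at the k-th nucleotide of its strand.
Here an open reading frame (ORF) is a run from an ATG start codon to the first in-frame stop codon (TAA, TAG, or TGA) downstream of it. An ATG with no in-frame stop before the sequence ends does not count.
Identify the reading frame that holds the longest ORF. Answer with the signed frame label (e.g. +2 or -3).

+3

Reverse complement (5'→3'): ACTGGCAAGTATCTTACATAGCTAAAGGGTTGGACTTGCCCTCCTTCTACGGGTGCAGCGCCATTGTGTCCGGCCGAGGTGGATGGGGCT
Frame +1: AGC CCC ATC CAC CTC GGC CGG ACA CAA TGG CGC TGC ACC CGT AGA AGG AGG GCA AGT CCA ACC CTT TAG CTA TGT AAG ATA CTT GCC AGT — no ATG→stop ORF.
Frame +2: GCC CCA TCC ACC TCG GCC GGA CAC AAT GGC GCT GCA CCC GTA GAA GGA GGG CAA GTC CAA CCC TTT AGC TAT GTA AGA TAC TTG CCA — no ATG→stop ORF.
Frame +3: CCC CAT CCA CCT CGG CCG GAC ACA ATG GCG CTG CAC CCG TAG AAG GAG GGC AAG TCC AAC CCT TTA GCT ATG TAA GAT ACT TGC CAG — ATG at 27, stop TAG at 42 → 18 nt; ATG at 72, stop TAA at 75 → 6 nt.
Frame -1: ACT GGC AAG TAT CTT ACA TAG CTA AAG GGT TGG ACT TGC CCT CCT TCT ACG GGT GCA GCG CCA TTG TGT CCG GCC GAG GTG GAT GGG GCT — no ATG→stop ORF.
Frame -2: CTG GCA AGT ATC TTA CAT AGC TAA AGG GTT GGA CTT GCC CTC CTT CTA CGG GTG CAG CGC CAT TGT GTC CGG CCG AGG TGG ATG GGG — no ATG→stop ORF.
Frame -3: TGG CAA GTA TCT TAC ATA GCT AAA GGG TTG GAC TTG CCC TCC TTC TAC GGG TGC AGC GCC ATT GTG TCC GGC CGA GGT GGA TGG GGC — no ATG→stop ORF.
Longest ORF is 18 nt in frame +3 (positions 27–44).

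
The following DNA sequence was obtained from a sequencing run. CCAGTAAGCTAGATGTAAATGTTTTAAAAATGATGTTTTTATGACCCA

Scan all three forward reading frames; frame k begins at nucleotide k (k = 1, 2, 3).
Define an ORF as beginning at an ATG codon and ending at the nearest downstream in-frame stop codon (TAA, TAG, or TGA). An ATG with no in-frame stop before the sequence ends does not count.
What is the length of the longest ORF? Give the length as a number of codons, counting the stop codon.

Frame 1: CCA GTA AGC TAG ATG TAA ATG TTT TAA AAA TGA TGT TTT TAT GAC CCA — ATG at 13, stop TAA at 16 → 6 nt; ATG at 19, stop TAA at 25 → 9 nt.
Frame 2: CAG TAA GCT AGA TGT AAA TGT TTT AAA AAT GAT GTT TTT ATG ACC — no ATG→stop ORF.
Frame 3: AGT AAG CTA GAT GTA AAT GTT TTA AAA ATG ATG TTT TTA TGA CCC — ATG at 30, stop TGA at 42 → 15 nt; ATG at 33, stop TGA at 42 → 12 nt.
Longest: frame 3, positions 30–44, 15 nt = 5 codons = 4 aa. → 5 codons.

5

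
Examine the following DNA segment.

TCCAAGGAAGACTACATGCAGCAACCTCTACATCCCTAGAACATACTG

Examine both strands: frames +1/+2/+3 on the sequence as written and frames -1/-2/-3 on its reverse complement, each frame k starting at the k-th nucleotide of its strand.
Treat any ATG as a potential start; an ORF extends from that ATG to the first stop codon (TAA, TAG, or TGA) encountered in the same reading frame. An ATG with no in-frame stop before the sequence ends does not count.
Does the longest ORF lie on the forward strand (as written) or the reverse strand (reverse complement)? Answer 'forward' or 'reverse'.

Reverse complement (5'→3'): CAGTATGTTCTAGGGATGTAGAGGTTGCTGCATGTAGTCTTCCTTGGA
Frame +1: TCC AAG GAA GAC TAC ATG CAG CAA CCT CTA CAT CCC TAG AAC ATA CTG — ATG at 16, stop TAG at 37 → 24 nt.
Frame +2: CCA AGG AAG ACT ACA TGC AGC AAC CTC TAC ATC CCT AGA ACA TAC — no ATG→stop ORF.
Frame +3: CAA GGA AGA CTA CAT GCA GCA ACC TCT ACA TCC CTA GAA CAT ACT — no ATG→stop ORF.
Frame -1: CAG TAT GTT CTA GGG ATG TAG AGG TTG CTG CAT GTA GTC TTC CTT GGA — ATG at 16, stop TAG at 19 → 6 nt.
Frame -2: AGT ATG TTC TAG GGA TGT AGA GGT TGC TGC ATG TAG TCT TCC TTG — ATG at 5, stop TAG at 11 → 9 nt; ATG at 32, stop TAG at 35 → 6 nt.
Frame -3: GTA TGT TCT AGG GAT GTA GAG GTT GCT GCA TGT AGT CTT CCT TGG — no ATG→stop ORF.
Forward-strand max 24 nt; reverse-strand max 9 nt. The forward strand has the longer ORF.

forward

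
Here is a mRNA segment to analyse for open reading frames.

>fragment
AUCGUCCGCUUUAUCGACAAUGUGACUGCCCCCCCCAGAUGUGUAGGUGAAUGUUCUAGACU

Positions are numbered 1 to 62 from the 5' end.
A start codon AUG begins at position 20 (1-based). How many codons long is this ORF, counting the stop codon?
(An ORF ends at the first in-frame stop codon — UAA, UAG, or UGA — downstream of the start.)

Codons from position 20: AUG (20–22), UGA (23–25).
UGA is the first in-frame stop; that's 2 codons including the stop.

2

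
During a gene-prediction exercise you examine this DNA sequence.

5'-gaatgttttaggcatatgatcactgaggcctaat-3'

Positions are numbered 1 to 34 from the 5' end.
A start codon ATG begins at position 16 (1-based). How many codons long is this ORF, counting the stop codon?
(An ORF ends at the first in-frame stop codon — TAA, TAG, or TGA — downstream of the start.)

Codons from position 16: ATG (16–18), ATC (19–21), ACT (22–24), GAG (25–27), GCC (28–30), TAA (31–33).
TAA is the first in-frame stop; that's 6 codons including the stop.

6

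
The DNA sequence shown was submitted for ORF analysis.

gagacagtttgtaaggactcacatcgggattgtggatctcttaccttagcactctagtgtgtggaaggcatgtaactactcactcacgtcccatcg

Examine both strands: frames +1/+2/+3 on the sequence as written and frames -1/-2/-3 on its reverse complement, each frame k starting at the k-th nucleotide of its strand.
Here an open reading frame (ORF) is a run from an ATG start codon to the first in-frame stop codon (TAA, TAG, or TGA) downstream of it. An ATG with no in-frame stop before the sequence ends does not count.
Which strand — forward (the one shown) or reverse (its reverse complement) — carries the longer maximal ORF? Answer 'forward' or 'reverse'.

reverse

Reverse complement (5'→3'): CGATGGGACGTGAGTGAGTAGTTACATGCCTTCCACACACTAGAGTGCTAAGGTAAGAGATCCACAATCCCGATGTGAGTCCTTACAAACTGTCTC
Frame +1: GAG ACA GTT TGT AAG GAC TCA CAT CGG GAT TGT GGA TCT CTT ACC TTA GCA CTC TAG TGT GTG GAA GGC ATG TAA CTA CTC ACT CAC GTC CCA TCG — ATG at 70, stop TAA at 73 → 6 nt.
Frame +2: AGA CAG TTT GTA AGG ACT CAC ATC GGG ATT GTG GAT CTC TTA CCT TAG CAC TCT AGT GTG TGG AAG GCA TGT AAC TAC TCA CTC ACG TCC CAT — no ATG→stop ORF.
Frame +3: GAC AGT TTG TAA GGA CTC ACA TCG GGA TTG TGG ATC TCT TAC CTT AGC ACT CTA GTG TGT GGA AGG CAT GTA ACT ACT CAC TCA CGT CCC ATC — no ATG→stop ORF.
Frame -1: CGA TGG GAC GTG AGT GAG TAG TTA CAT GCC TTC CAC ACA CTA GAG TGC TAA GGT AAG AGA TCC ACA ATC CCG ATG TGA GTC CTT ACA AAC TGT CTC — ATG at 73, stop TGA at 76 → 6 nt.
Frame -2: GAT GGG ACG TGA GTG AGT AGT TAC ATG CCT TCC ACA CAC TAG AGT GCT AAG GTA AGA GAT CCA CAA TCC CGA TGT GAG TCC TTA CAA ACT GTC — ATG at 26, stop TAG at 41 → 18 nt.
Frame -3: ATG GGA CGT GAG TGA GTA GTT ACA TGC CTT CCA CAC ACT AGA GTG CTA AGG TAA GAG ATC CAC AAT CCC GAT GTG AGT CCT TAC AAA CTG TCT — ATG at 3, stop TGA at 15 → 15 nt.
Forward-strand max 6 nt; reverse-strand max 18 nt. The reverse strand has the longer ORF.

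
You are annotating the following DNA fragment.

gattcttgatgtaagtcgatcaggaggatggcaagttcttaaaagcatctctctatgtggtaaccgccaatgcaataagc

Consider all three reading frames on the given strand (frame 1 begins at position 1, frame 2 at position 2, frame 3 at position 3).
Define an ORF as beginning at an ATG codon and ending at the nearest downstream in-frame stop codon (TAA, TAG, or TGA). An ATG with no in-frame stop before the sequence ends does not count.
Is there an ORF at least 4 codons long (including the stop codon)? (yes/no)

Frame 1: GAT TCT TGA TGT AAG TCG ATC AGG AGG ATG GCA AGT TCT TAA AAG CAT CTC TCT ATG TGG TAA CCG CCA ATG CAA TAA — ATG at 28, stop TAA at 40 → 15 nt; ATG at 55, stop TAA at 61 → 9 nt; ATG at 70, stop TAA at 76 → 9 nt.
Frame 2: ATT CTT GAT GTA AGT CGA TCA GGA GGA TGG CAA GTT CTT AAA AGC ATC TCT CTA TGT GGT AAC CGC CAA TGC AAT AAG — no ATG→stop ORF.
Frame 3: TTC TTG ATG TAA GTC GAT CAG GAG GAT GGC AAG TTC TTA AAA GCA TCT CTC TAT GTG GTA ACC GCC AAT GCA ATA AGC — ATG at 9, stop TAA at 12 → 6 nt.
Frame 1 has an ORF of 5 codons (positions 28–42) ≥ 4, so yes.

yes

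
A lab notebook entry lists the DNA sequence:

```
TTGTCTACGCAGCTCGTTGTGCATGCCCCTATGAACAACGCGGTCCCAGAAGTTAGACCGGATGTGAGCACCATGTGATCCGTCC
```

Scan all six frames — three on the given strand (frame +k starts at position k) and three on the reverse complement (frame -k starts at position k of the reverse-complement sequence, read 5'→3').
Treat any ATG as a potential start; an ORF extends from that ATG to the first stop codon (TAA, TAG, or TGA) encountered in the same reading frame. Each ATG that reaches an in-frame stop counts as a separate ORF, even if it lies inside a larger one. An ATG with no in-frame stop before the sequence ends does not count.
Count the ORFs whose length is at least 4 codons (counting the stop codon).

Reverse complement (5'→3'): GGACGGATCACATGGTGCTCACATCCGGTCTAACTTCTGGGACCGCGTTGTTCATAGGGGCATGCACAACGAGCTGCGTAGACAA
Frame +1: TTG TCT ACG CAG CTC GTT GTG CAT GCC CCT ATG AAC AAC GCG GTC CCA GAA GTT AGA CCG GAT GTG AGC ACC ATG TGA TCC GTC — ATG at 31, stop TGA at 76 → 48 nt; ATG at 73, stop TGA at 76 → 6 nt.
Frame +2: TGT CTA CGC AGC TCG TTG TGC ATG CCC CTA TGA ACA ACG CGG TCC CAG AAG TTA GAC CGG ATG TGA GCA CCA TGT GAT CCG TCC — ATG at 23, stop TGA at 32 → 12 nt; ATG at 62, stop TGA at 65 → 6 nt.
Frame +3: GTC TAC GCA GCT CGT TGT GCA TGC CCC TAT GAA CAA CGC GGT CCC AGA AGT TAG ACC GGA TGT GAG CAC CAT GTG ATC CGT — no ATG→stop ORF.
Frame -1: GGA CGG ATC ACA TGG TGC TCA CAT CCG GTC TAA CTT CTG GGA CCG CGT TGT TCA TAG GGG CAT GCA CAA CGA GCT GCG TAG ACA — no ATG→stop ORF.
Frame -2: GAC GGA TCA CAT GGT GCT CAC ATC CGG TCT AAC TTC TGG GAC CGC GTT GTT CAT AGG GGC ATG CAC AAC GAG CTG CGT AGA CAA — no ATG→stop ORF.
Frame -3: ACG GAT CAC ATG GTG CTC ACA TCC GGT CTA ACT TCT GGG ACC GCG TTG TTC ATA GGG GCA TGC ACA ACG AGC TGC GTA GAC — no ATG→stop ORF.
ORFs ≥ 4 codons: frame +1 31–78 (16 codons), frame +2 23–34 (4 codons). Count = 2.

2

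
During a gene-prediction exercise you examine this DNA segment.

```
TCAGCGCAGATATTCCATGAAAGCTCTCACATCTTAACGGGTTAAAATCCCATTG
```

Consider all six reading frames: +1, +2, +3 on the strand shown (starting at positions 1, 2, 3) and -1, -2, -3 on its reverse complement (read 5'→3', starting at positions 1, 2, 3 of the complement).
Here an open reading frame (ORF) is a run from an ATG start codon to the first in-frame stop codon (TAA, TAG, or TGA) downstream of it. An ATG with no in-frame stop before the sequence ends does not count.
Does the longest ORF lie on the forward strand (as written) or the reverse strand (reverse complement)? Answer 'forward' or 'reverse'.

Reverse complement (5'→3'): CAATGGGATTTTAACCCGTTAAGATGTGAGAGCTTTCATGGAATATCTGCGCTGA
Frame +1: TCA GCG CAG ATA TTC CAT GAA AGC TCT CAC ATC TTA ACG GGT TAA AAT CCC ATT — no ATG→stop ORF.
Frame +2: CAG CGC AGA TAT TCC ATG AAA GCT CTC ACA TCT TAA CGG GTT AAA ATC CCA TTG — ATG at 17, stop TAA at 35 → 21 nt.
Frame +3: AGC GCA GAT ATT CCA TGA AAG CTC TCA CAT CTT AAC GGG TTA AAA TCC CAT — no ATG→stop ORF.
Frame -1: CAA TGG GAT TTT AAC CCG TTA AGA TGT GAG AGC TTT CAT GGA ATA TCT GCG CTG — no ATG→stop ORF.
Frame -2: AAT GGG ATT TTA ACC CGT TAA GAT GTG AGA GCT TTC ATG GAA TAT CTG CGC TGA — ATG at 38, stop TGA at 53 → 18 nt.
Frame -3: ATG GGA TTT TAA CCC GTT AAG ATG TGA GAG CTT TCA TGG AAT ATC TGC GCT — ATG at 3, stop TAA at 12 → 12 nt; ATG at 24, stop TGA at 27 → 6 nt.
Forward-strand max 21 nt; reverse-strand max 18 nt. The forward strand has the longer ORF.

forward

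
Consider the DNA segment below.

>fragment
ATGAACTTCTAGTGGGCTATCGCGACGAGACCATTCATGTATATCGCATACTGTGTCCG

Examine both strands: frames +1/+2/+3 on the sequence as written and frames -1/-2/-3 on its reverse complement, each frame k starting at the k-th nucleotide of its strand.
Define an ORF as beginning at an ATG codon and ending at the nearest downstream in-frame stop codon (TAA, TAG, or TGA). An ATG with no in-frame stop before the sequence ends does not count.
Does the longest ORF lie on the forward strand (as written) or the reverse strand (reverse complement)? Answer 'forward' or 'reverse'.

Reverse complement (5'→3'): CGGACACAGTATGCGATATACATGAATGGTCTCGTCGCGATAGCCCACTAGAAGTTCAT
Frame +1: ATG AAC TTC TAG TGG GCT ATC GCG ACG AGA CCA TTC ATG TAT ATC GCA TAC TGT GTC — ATG at 1, stop TAG at 10 → 12 nt.
Frame +2: TGA ACT TCT AGT GGG CTA TCG CGA CGA GAC CAT TCA TGT ATA TCG CAT ACT GTG TCC — no ATG→stop ORF.
Frame +3: GAA CTT CTA GTG GGC TAT CGC GAC GAG ACC ATT CAT GTA TAT CGC ATA CTG TGT CCG — no ATG→stop ORF.
Frame -1: CGG ACA CAG TAT GCG ATA TAC ATG AAT GGT CTC GTC GCG ATA GCC CAC TAG AAG TTC — ATG at 22, stop TAG at 49 → 30 nt.
Frame -2: GGA CAC AGT ATG CGA TAT ACA TGA ATG GTC TCG TCG CGA TAG CCC ACT AGA AGT TCA — ATG at 11, stop TGA at 23 → 15 nt; ATG at 26, stop TAG at 41 → 18 nt.
Frame -3: GAC ACA GTA TGC GAT ATA CAT GAA TGG TCT CGT CGC GAT AGC CCA CTA GAA GTT CAT — no ATG→stop ORF.
Forward-strand max 12 nt; reverse-strand max 30 nt. The reverse strand has the longer ORF.

reverse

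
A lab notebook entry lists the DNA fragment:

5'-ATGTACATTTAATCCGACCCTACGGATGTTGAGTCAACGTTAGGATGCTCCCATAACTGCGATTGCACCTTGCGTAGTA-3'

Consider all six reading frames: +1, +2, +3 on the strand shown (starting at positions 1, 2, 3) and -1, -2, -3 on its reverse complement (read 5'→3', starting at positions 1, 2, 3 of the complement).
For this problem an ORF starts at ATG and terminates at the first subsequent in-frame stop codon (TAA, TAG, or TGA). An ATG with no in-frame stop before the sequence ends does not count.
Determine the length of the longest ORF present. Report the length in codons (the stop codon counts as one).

Reverse complement (5'→3'): TACTACGCAAGGTGCAATCGCAGTTATGGGAGCATCCTAACGTTGACTCAACATCCGTAGGGTCGGATTAAATGTACAT
Frame +1: ATG TAC ATT TAA TCC GAC CCT ACG GAT GTT GAG TCA ACG TTA GGA TGC TCC CAT AAC TGC GAT TGC ACC TTG CGT AGT — ATG at 1, stop TAA at 10 → 12 nt.
Frame +2: TGT ACA TTT AAT CCG ACC CTA CGG ATG TTG AGT CAA CGT TAG GAT GCT CCC ATA ACT GCG ATT GCA CCT TGC GTA GTA — ATG at 26, stop TAG at 41 → 18 nt.
Frame +3: GTA CAT TTA ATC CGA CCC TAC GGA TGT TGA GTC AAC GTT AGG ATG CTC CCA TAA CTG CGA TTG CAC CTT GCG TAG — ATG at 45, stop TAA at 54 → 12 nt.
Frame -1: TAC TAC GCA AGG TGC AAT CGC AGT TAT GGG AGC ATC CTA ACG TTG ACT CAA CAT CCG TAG GGT CGG ATT AAA TGT ACA — no ATG→stop ORF.
Frame -2: ACT ACG CAA GGT GCA ATC GCA GTT ATG GGA GCA TCC TAA CGT TGA CTC AAC ATC CGT AGG GTC GGA TTA AAT GTA CAT — ATG at 26, stop TAA at 38 → 15 nt.
Frame -3: CTA CGC AAG GTG CAA TCG CAG TTA TGG GAG CAT CCT AAC GTT GAC TCA ACA TCC GTA GGG TCG GAT TAA ATG TAC — no ATG→stop ORF.
Longest: frame +2, positions 26–43, 18 nt = 6 codons = 5 aa. → 6 codons.

6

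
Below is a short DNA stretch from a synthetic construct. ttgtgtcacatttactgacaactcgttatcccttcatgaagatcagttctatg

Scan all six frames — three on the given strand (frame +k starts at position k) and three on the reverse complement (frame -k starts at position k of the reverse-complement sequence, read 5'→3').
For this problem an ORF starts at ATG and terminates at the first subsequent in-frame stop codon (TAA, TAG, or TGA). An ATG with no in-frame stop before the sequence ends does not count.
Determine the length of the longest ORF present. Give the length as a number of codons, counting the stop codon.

Reverse complement (5'→3'): CATAGAACTGATCTTCATGAAGGGATAACGAGTTGTCAGTAAATGTGACACAA
Frame +1: TTG TGT CAC ATT TAC TGA CAA CTC GTT ATC CCT TCA TGA AGA TCA GTT CTA — no ATG→stop ORF.
Frame +2: TGT GTC ACA TTT ACT GAC AAC TCG TTA TCC CTT CAT GAA GAT CAG TTC TAT — no ATG→stop ORF.
Frame +3: GTG TCA CAT TTA CTG ACA ACT CGT TAT CCC TTC ATG AAG ATC AGT TCT ATG — no ATG→stop ORF.
Frame -1: CAT AGA ACT GAT CTT CAT GAA GGG ATA ACG AGT TGT CAG TAA ATG TGA CAC — ATG at 43, stop TGA at 46 → 6 nt.
Frame -2: ATA GAA CTG ATC TTC ATG AAG GGA TAA CGA GTT GTC AGT AAA TGT GAC ACA — ATG at 17, stop TAA at 26 → 12 nt.
Frame -3: TAG AAC TGA TCT TCA TGA AGG GAT AAC GAG TTG TCA GTA AAT GTG ACA CAA — no ATG→stop ORF.
Longest: frame -2, positions 17–28, 12 nt = 4 codons = 3 aa. → 4 codons.

4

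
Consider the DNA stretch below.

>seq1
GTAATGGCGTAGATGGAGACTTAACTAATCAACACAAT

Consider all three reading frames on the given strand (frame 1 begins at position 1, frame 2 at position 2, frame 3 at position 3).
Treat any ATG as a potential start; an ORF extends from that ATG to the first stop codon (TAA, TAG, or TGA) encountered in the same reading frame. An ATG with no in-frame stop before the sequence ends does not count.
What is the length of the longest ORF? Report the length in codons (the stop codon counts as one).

4

Frame 1: GTA ATG GCG TAG ATG GAG ACT TAA CTA ATC AAC ACA — ATG at 4, stop TAG at 10 → 9 nt; ATG at 13, stop TAA at 22 → 12 nt.
Frame 2: TAA TGG CGT AGA TGG AGA CTT AAC TAA TCA ACA CAA — no ATG→stop ORF.
Frame 3: AAT GGC GTA GAT GGA GAC TTA ACT AAT CAA CAC AAT — no ATG→stop ORF.
Longest: frame 1, positions 13–24, 12 nt = 4 codons = 3 aa. → 4 codons.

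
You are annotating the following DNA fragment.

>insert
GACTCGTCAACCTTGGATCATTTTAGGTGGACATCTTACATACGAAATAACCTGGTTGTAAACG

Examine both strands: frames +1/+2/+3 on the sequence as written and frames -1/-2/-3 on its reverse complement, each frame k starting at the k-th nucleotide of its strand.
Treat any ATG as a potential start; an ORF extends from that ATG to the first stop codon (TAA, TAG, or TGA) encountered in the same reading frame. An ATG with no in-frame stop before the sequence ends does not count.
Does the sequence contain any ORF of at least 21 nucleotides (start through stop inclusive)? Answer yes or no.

Reverse complement (5'→3'): CGTTTACAACCAGGTTATTTCGTATGTAAGATGTCCACCTAAAATGATCCAAGGTTGACGAGTC
Frame +1: GAC TCG TCA ACC TTG GAT CAT TTT AGG TGG ACA TCT TAC ATA CGA AAT AAC CTG GTT GTA AAC — no ATG→stop ORF.
Frame +2: ACT CGT CAA CCT TGG ATC ATT TTA GGT GGA CAT CTT ACA TAC GAA ATA ACC TGG TTG TAA ACG — no ATG→stop ORF.
Frame +3: CTC GTC AAC CTT GGA TCA TTT TAG GTG GAC ATC TTA CAT ACG AAA TAA CCT GGT TGT AAA — no ATG→stop ORF.
Frame -1: CGT TTA CAA CCA GGT TAT TTC GTA TGT AAG ATG TCC ACC TAA AAT GAT CCA AGG TTG ACG AGT — ATG at 31, stop TAA at 40 → 12 nt.
Frame -2: GTT TAC AAC CAG GTT ATT TCG TAT GTA AGA TGT CCA CCT AAA ATG ATC CAA GGT TGA CGA GTC — ATG at 44, stop TGA at 56 → 15 nt.
Frame -3: TTT ACA ACC AGG TTA TTT CGT ATG TAA GAT GTC CAC CTA AAA TGA TCC AAG GTT GAC GAG — ATG at 24, stop TAA at 27 → 6 nt.
Largest ORF found is 15 nucleotides < 21, so no.

no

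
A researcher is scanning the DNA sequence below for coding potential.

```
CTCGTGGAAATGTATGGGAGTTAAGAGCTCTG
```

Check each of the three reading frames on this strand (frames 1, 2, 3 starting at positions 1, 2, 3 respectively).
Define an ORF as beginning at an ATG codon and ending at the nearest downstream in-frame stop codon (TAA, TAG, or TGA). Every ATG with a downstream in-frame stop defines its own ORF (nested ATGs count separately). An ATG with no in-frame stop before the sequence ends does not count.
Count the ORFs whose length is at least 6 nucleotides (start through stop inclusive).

1

Frame 1: CTC GTG GAA ATG TAT GGG AGT TAA GAG CTC — ATG at 10, stop TAA at 22 → 15 nt.
Frame 2: TCG TGG AAA TGT ATG GGA GTT AAG AGC TCT — no ATG→stop ORF.
Frame 3: CGT GGA AAT GTA TGG GAG TTA AGA GCT CTG — no ATG→stop ORF.
ORFs ≥ 6 nucleotides: frame 1 10–24 (15 nucleotides). Count = 1.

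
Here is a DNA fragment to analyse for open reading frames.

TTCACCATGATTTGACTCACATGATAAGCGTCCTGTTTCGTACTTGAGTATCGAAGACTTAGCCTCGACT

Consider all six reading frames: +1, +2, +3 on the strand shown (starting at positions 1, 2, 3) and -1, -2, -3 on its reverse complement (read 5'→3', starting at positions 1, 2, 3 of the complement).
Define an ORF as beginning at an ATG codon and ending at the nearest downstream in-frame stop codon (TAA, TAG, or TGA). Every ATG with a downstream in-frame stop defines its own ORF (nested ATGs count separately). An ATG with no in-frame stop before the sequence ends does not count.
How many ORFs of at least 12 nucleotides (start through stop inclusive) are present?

Reverse complement (5'→3'): AGTCGAGGCTAAGTCTTCGATACTCAAGTACGAAACAGGACGCTTATCATGTGAGTCAAATCATGGTGAA
Frame +1: TTC ACC ATG ATT TGA CTC ACA TGA TAA GCG TCC TGT TTC GTA CTT GAG TAT CGA AGA CTT AGC CTC GAC — ATG at 7, stop TGA at 13 → 9 nt.
Frame +2: TCA CCA TGA TTT GAC TCA CAT GAT AAG CGT CCT GTT TCG TAC TTG AGT ATC GAA GAC TTA GCC TCG ACT — no ATG→stop ORF.
Frame +3: CAC CAT GAT TTG ACT CAC ATG ATA AGC GTC CTG TTT CGT ACT TGA GTA TCG AAG ACT TAG CCT CGA — ATG at 21, stop TGA at 45 → 27 nt.
Frame -1: AGT CGA GGC TAA GTC TTC GAT ACT CAA GTA CGA AAC AGG ACG CTT ATC ATG TGA GTC AAA TCA TGG TGA — ATG at 49, stop TGA at 52 → 6 nt.
Frame -2: GTC GAG GCT AAG TCT TCG ATA CTC AAG TAC GAA ACA GGA CGC TTA TCA TGT GAG TCA AAT CAT GGT GAA — no ATG→stop ORF.
Frame -3: TCG AGG CTA AGT CTT CGA TAC TCA AGT ACG AAA CAG GAC GCT TAT CAT GTG AGT CAA ATC ATG GTG — no ATG→stop ORF.
ORFs ≥ 12 nucleotides: frame +3 21–47 (27 nucleotides). Count = 1.

1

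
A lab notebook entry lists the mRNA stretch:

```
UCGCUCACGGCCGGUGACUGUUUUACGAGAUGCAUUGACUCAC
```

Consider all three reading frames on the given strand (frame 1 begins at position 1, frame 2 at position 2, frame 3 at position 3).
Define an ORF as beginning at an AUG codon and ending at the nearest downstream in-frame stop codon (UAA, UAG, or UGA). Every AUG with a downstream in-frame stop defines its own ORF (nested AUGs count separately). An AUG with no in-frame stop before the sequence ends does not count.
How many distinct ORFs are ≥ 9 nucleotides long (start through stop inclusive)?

Frame 1: UCG CUC ACG GCC GGU GAC UGU UUU ACG AGA UGC AUU GAC UCA — no AUG→stop ORF.
Frame 2: CGC UCA CGG CCG GUG ACU GUU UUA CGA GAU GCA UUG ACU CAC — no AUG→stop ORF.
Frame 3: GCU CAC GGC CGG UGA CUG UUU UAC GAG AUG CAU UGA CUC — AUG at 30, stop UGA at 36 → 9 nt.
ORFs ≥ 9 nucleotides: frame 3 30–38 (9 nucleotides). Count = 1.

1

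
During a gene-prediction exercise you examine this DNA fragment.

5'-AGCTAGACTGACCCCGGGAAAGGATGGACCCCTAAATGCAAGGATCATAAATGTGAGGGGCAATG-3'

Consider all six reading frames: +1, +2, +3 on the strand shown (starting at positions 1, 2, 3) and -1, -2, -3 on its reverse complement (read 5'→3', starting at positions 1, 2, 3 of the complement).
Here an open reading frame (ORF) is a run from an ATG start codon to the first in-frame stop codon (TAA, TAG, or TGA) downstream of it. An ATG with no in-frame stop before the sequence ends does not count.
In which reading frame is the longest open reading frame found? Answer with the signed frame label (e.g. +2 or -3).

+3

Reverse complement (5'→3'): CATTGCCCCTCACATTTATGATCCTTGCATTTAGGGGTCCATCCTTTCCCGGGGTCAGTCTAGCT
Frame +1: AGC TAG ACT GAC CCC GGG AAA GGA TGG ACC CCT AAA TGC AAG GAT CAT AAA TGT GAG GGG CAA — no ATG→stop ORF.
Frame +2: GCT AGA CTG ACC CCG GGA AAG GAT GGA CCC CTA AAT GCA AGG ATC ATA AAT GTG AGG GGC AAT — no ATG→stop ORF.
Frame +3: CTA GAC TGA CCC CGG GAA AGG ATG GAC CCC TAA ATG CAA GGA TCA TAA ATG TGA GGG GCA ATG — ATG at 24, stop TAA at 33 → 12 nt; ATG at 36, stop TAA at 48 → 15 nt; ATG at 51, stop TGA at 54 → 6 nt.
Frame -1: CAT TGC CCC TCA CAT TTA TGA TCC TTG CAT TTA GGG GTC CAT CCT TTC CCG GGG TCA GTC TAG — no ATG→stop ORF.
Frame -2: ATT GCC CCT CAC ATT TAT GAT CCT TGC ATT TAG GGG TCC ATC CTT TCC CGG GGT CAG TCT AGC — no ATG→stop ORF.
Frame -3: TTG CCC CTC ACA TTT ATG ATC CTT GCA TTT AGG GGT CCA TCC TTT CCC GGG GTC AGT CTA GCT — no ATG→stop ORF.
Longest ORF is 15 nt in frame +3 (positions 36–50).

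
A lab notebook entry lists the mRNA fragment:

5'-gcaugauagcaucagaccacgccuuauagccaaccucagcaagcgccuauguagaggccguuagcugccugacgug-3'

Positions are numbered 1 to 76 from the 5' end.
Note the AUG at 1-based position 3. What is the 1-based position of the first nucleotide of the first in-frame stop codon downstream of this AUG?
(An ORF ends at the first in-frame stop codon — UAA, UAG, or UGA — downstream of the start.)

Codons from position 3: AUG (3–5), AUA (6–8), GCA (9–11), UCA (12–14), GAC (15–17), CAC (18–20), GCC (21–23), UUA (24–26), UAG (27–29).
UAG is a stop codon; it begins at position 27.

27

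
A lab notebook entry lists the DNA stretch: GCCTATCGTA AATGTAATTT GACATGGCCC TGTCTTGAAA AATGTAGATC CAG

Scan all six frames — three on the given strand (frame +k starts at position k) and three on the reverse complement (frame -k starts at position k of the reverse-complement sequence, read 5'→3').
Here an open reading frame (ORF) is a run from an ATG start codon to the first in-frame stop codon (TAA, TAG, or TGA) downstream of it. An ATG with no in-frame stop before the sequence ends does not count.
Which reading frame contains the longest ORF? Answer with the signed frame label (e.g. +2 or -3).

+3

Reverse complement (5'→3'): CTGGATCTACATTTTTCAAGACAGGGCCATGTCAAATTACATTTACGATAGGC
Frame +1: GCC TAT CGT AAA TGT AAT TTG ACA TGG CCC TGT CTT GAA AAA TGT AGA TCC — no ATG→stop ORF.
Frame +2: CCT ATC GTA AAT GTA ATT TGA CAT GGC CCT GTC TTG AAA AAT GTA GAT CCA — no ATG→stop ORF.
Frame +3: CTA TCG TAA ATG TAA TTT GAC ATG GCC CTG TCT TGA AAA ATG TAG ATC CAG — ATG at 12, stop TAA at 15 → 6 nt; ATG at 24, stop TGA at 36 → 15 nt; ATG at 42, stop TAG at 45 → 6 nt.
Frame -1: CTG GAT CTA CAT TTT TCA AGA CAG GGC CAT GTC AAA TTA CAT TTA CGA TAG — no ATG→stop ORF.
Frame -2: TGG ATC TAC ATT TTT CAA GAC AGG GCC ATG TCA AAT TAC ATT TAC GAT AGG — no ATG→stop ORF.
Frame -3: GGA TCT ACA TTT TTC AAG ACA GGG CCA TGT CAA ATT ACA TTT ACG ATA GGC — no ATG→stop ORF.
Longest ORF is 15 nt in frame +3 (positions 24–38).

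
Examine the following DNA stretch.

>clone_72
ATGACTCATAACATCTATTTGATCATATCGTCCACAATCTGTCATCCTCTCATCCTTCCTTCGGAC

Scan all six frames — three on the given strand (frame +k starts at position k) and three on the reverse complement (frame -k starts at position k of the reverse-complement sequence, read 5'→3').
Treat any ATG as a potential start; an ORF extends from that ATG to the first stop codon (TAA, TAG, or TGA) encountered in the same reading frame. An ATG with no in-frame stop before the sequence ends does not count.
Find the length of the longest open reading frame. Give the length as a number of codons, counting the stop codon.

Reverse complement (5'→3'): GTCCGAAGGAAGGATGAGAGGATGACAGATTGTGGACGATATGATCAAATAGATGTTATGAGTCAT
Frame +1: ATG ACT CAT AAC ATC TAT TTG ATC ATA TCG TCC ACA ATC TGT CAT CCT CTC ATC CTT CCT TCG GAC — no ATG→stop ORF.
Frame +2: TGA CTC ATA ACA TCT ATT TGA TCA TAT CGT CCA CAA TCT GTC ATC CTC TCA TCC TTC CTT CGG — no ATG→stop ORF.
Frame +3: GAC TCA TAA CAT CTA TTT GAT CAT ATC GTC CAC AAT CTG TCA TCC TCT CAT CCT TCC TTC GGA — no ATG→stop ORF.
Frame -1: GTC CGA AGG AAG GAT GAG AGG ATG ACA GAT TGT GGA CGA TAT GAT CAA ATA GAT GTT ATG AGT CAT — no ATG→stop ORF.
Frame -2: TCC GAA GGA AGG ATG AGA GGA TGA CAG ATT GTG GAC GAT ATG ATC AAA TAG ATG TTA TGA GTC — ATG at 14, stop TGA at 23 → 12 nt; ATG at 41, stop TAG at 50 → 12 nt; ATG at 53, stop TGA at 59 → 9 nt.
Frame -3: CCG AAG GAA GGA TGA GAG GAT GAC AGA TTG TGG ACG ATA TGA TCA AAT AGA TGT TAT GAG TCA — no ATG→stop ORF.
Longest: frame -2, positions 14–25, 12 nt = 4 codons = 3 aa. → 4 codons.

4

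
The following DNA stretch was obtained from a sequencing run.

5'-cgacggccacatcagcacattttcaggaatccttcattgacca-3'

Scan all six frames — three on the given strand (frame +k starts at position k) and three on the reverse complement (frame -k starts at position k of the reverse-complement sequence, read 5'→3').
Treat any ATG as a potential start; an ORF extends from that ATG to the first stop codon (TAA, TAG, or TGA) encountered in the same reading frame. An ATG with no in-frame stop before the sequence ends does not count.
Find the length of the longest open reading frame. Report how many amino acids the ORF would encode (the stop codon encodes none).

Reverse complement (5'→3'): TGGTCAATGAAGGATTCCTGAAAATGTGCTGATGTGGCCGTCG
Frame +1: CGA CGG CCA CAT CAG CAC ATT TTC AGG AAT CCT TCA TTG ACC — no ATG→stop ORF.
Frame +2: GAC GGC CAC ATC AGC ACA TTT TCA GGA ATC CTT CAT TGA CCA — no ATG→stop ORF.
Frame +3: ACG GCC ACA TCA GCA CAT TTT CAG GAA TCC TTC ATT GAC — no ATG→stop ORF.
Frame -1: TGG TCA ATG AAG GAT TCC TGA AAA TGT GCT GAT GTG GCC GTC — ATG at 7, stop TGA at 19 → 15 nt.
Frame -2: GGT CAA TGA AGG ATT CCT GAA AAT GTG CTG ATG TGG CCG TCG — no ATG→stop ORF.
Frame -3: GTC AAT GAA GGA TTC CTG AAA ATG TGC TGA TGT GGC CGT — ATG at 24, stop TGA at 30 → 9 nt.
Longest: frame -1, positions 7–21, 15 nt = 5 codons = 4 aa. → 4 amino acids.

4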